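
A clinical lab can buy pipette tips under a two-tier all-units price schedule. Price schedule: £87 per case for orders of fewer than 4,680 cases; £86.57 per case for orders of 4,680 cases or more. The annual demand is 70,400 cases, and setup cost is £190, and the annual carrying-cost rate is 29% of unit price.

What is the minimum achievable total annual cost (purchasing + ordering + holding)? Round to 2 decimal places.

H₁ = 29%×£87 = £25.2300;  H₂ = 29%×£86.57 = £25.1053
EOQ₁ = √(2×70,400×190/25.2300) = 1,029.72  (< 4,680, feasible at tier 1)
EOQ₂ = √(2×70,400×190/25.1053) = 1,032.28  (< 4,680 → use Q = 4,680 at tier-2 price)
TC(tier 1 (EOQ₁), Q≈1,029.7) = £6,150,779.86
TC(tier 2, Q≈4,680.0) = £6,156,132.52
Minimum at tier 1 (EOQ₁): £6,150,779.86

£6,150,779.86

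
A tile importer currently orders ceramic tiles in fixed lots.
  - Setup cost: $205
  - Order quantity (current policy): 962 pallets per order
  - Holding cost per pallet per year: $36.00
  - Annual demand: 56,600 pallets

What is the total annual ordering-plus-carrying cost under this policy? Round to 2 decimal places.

Orders/yr = 56,600/962 = 58.836; ordering cost = 58.836 × $205 = $12,061.33
Average inventory = 962/2 = 481; holding cost = 481 × $36 = $17,316.00
Total = $12,061.33 + $17,316.00 = $29,377.33

$29,377.33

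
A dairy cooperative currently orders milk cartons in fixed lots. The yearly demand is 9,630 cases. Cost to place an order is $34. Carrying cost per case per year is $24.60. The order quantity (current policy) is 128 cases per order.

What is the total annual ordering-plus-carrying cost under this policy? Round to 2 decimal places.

Orders/yr = 9,630/128 = 75.234; ordering cost = 75.234 × $34 = $2,557.97
Average inventory = 128/2 = 64; holding cost = 64 × $24.6 = $1,574.40
Total = $2,557.97 + $1,574.40 = $4,132.37

$4,132.37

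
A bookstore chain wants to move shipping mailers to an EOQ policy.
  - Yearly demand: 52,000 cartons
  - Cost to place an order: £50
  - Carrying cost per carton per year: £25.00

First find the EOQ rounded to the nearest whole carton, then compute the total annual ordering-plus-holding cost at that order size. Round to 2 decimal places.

£11,401.75

EOQ = √(2DS/H) = √(2 × 52,000 × 50 / 25)
    = √(208,000.00) ≈ 456.07 → Q = 456 cartons
Annual ordering cost = (D/Q)·S = (52,000/456) × 50 = £5,701.75
Annual holding cost  = (Q/2)·H = (456/2) × 25 = £5,700.00
Total = £5,701.75 + £5,700.00 = £11,401.75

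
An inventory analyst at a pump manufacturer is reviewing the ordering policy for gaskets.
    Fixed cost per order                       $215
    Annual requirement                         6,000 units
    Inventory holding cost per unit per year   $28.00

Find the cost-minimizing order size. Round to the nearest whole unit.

304 units

Optimal lot size Q* = (2 × 6,000 × $215 / $28)^½ ≈ 303.55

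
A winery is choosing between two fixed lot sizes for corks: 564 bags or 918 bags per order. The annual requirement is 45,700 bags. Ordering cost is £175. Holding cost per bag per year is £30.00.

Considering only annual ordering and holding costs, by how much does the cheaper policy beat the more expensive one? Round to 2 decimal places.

For each Q, cost = (D/Q)·S + (Q/2)·H.
TC(564) = (45,700/564)×175 + (564/2)×30 = £22,639.96
TC(918) = (45,700/918)×175 + (918/2)×30 = £22,481.87
Lots of 918 are cheaper by £158.09.

£158.09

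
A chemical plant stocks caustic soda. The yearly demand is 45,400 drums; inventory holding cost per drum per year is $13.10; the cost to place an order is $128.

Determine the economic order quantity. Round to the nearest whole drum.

Q* = √(2·D·S / H) = √(2·45,400·128 / 13.1) = √887,206.1 ≈ 941.92

942 drums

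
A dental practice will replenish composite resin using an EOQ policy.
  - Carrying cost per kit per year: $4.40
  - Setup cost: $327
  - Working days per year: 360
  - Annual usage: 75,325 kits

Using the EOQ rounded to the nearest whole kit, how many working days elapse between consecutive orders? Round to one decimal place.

EOQ = √(2DS/H) = √(2 × 75,325 × 327 / 4.4)
    = √(11,196,034.09) ≈ 3,346.05 → Q = 3,346 kits
T = Q/D × 360 days = 3,346/75,325 × 360 = 15.992 days

16.0 days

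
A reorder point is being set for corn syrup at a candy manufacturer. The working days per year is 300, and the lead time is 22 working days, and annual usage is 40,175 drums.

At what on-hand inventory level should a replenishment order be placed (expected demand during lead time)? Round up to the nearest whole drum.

Daily demand d = 40,175 / 300 = 133.917 drums/day
Demand during lead time = 133.917 × 22 = 2,946.17
Reorder point = 2,946.17 → round up

2,947 drums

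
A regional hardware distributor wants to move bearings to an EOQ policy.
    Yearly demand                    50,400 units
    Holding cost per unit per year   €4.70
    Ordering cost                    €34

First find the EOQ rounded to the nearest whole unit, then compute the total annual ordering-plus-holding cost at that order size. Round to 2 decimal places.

EOQ = √(2DS/H) = √(2 × 50,400 × 34 / 4.7)
    = √(729,191.49) ≈ 853.93 → Q = 854 units
Ordering: D/Q × S = 50,400/854 × €34 = €2,006.56
Holding:  Q/2 × H = 854/2 × €4.7 = €2,006.90
Total = €2,006.56 + €2,006.90 = €4,013.46

€4,013.46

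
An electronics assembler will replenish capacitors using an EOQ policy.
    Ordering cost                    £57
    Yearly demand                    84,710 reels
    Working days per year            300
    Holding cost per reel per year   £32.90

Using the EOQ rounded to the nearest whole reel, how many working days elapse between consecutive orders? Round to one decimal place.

Optimal lot size Q* = (2 × 84,710 × £57 / £32.9)^½ ≈ 541.78 → Q = 542 reels
Days between orders = 300 / (D/Q) = 300 / 156.292 ≈ 1.919

1.9 days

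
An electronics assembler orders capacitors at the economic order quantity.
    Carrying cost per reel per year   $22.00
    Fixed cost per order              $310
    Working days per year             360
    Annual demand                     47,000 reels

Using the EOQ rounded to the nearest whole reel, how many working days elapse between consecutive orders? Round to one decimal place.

8.8 days

Optimal lot size Q* = (2 × 47,000 × $310 / $22)^½ ≈ 1,150.89 → Q = 1,151 reels
T = Q/D × 360 days = 1,151/47,000 × 360 = 8.816 days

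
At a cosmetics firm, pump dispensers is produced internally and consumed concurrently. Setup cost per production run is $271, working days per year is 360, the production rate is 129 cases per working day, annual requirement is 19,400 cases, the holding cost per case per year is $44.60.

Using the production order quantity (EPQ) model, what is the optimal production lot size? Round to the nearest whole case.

636 cases

Daily demand d = 19,400/360 = 53.889; p = 129; 1 − d/p = 0.58226
EPQ = √(2DS / (H(1 − d/p)))
    = √(2 × 19,400 × 271 / (44.6 × 0.58226)) ≈ 636.32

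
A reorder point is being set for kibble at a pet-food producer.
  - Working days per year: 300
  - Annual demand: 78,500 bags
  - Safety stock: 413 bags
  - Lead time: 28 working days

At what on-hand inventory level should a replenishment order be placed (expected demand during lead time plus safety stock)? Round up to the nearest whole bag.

7,740 bags

Daily demand d = 78,500 / 300 = 261.667 bags/day
Demand during lead time = 261.667 × 28 = 7,326.67
Reorder point = 7,326.67 + 413 = 7,739.67 → round up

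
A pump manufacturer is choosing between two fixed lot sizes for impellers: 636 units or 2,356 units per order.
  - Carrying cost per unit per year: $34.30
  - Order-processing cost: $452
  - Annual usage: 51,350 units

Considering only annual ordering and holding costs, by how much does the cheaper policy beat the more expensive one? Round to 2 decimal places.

$2,855.50

TC(Q) = (D/Q)S + (Q/2)H
TC(636) = (51,350/636)×452 + (636/2)×34.3 = $47,401.43
TC(2,356) = (51,350/2,356)×452 + (2,356/2)×34.3 = $50,256.93
|ΔTC| = |$47,401.43 − $50,256.93| = $2,855.50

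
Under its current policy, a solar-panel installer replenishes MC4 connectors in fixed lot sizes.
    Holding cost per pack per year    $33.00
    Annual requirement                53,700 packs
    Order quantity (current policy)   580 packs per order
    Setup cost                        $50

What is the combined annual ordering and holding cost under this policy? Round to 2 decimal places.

$14,199.31

Annual ordering cost = (D/Q)·S = (53,700/580) × 50 = $4,629.31
Annual holding cost  = (Q/2)·H = (580/2) × 33 = $9,570.00
Total = $4,629.31 + $9,570.00 = $14,199.31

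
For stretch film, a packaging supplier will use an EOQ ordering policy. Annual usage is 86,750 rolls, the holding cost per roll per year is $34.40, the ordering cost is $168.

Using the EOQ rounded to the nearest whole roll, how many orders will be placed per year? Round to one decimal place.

2DS/H = 2·86,750·168/34.4 = 847,325.58
EOQ = √847,325.58 ≈ 920.50 → Q = 921
N = D/Q = 86,750/921 ≈ 94.191 orders/yr

94.2 orders per year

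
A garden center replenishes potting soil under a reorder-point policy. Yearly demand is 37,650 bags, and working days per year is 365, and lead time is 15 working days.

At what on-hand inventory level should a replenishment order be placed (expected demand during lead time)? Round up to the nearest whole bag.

1,548 bags

Daily demand d = 37,650 / 365 = 103.151 bags/day
Demand during lead time = 103.151 × 15 = 1,547.26
Reorder point = 1,547.26 → round up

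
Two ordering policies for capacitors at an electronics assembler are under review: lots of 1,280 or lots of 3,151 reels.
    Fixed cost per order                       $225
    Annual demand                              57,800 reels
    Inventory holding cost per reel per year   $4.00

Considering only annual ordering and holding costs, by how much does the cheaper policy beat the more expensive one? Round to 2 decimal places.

Annual cost at Q: ordering D·S/Q plus holding Q·H/2.
TC(1,280) = (57,800/1,280)×225 + (1,280/2)×4 = $12,720.16
TC(3,151) = (57,800/3,151)×225 + (3,151/2)×4 = $10,429.26
|ΔTC| = |$12,720.16 − $10,429.26| = $2,290.90

$2,290.90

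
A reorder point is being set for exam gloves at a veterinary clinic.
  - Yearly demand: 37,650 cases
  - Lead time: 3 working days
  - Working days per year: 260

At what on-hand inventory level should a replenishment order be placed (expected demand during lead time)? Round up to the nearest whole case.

Daily demand d = 37,650 / 260 = 144.808 cases/day
Demand during lead time = 144.808 × 3 = 434.42
Reorder point = 434.42 → round up

435 cases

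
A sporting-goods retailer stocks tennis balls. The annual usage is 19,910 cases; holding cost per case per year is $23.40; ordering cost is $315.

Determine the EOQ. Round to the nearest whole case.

EOQ = √(2DS/H) = √(2 × 19,910 × 315 / 23.4)
    = √(536,038.46) ≈ 732.15

732 cases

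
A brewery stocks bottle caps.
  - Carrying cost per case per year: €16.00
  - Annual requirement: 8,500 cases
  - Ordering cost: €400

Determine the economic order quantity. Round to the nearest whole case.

Q* = √(2·D·S / H) = √(2·8,500·400 / 16) = √425,000.0 ≈ 651.92

652 cases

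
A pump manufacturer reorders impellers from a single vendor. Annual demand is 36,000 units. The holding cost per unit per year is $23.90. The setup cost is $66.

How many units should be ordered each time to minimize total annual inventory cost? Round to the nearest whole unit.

EOQ = √(2DS/H) = √(2 × 36,000 × 66 / 23.9)
    = √(198,828.45) ≈ 445.90

446 units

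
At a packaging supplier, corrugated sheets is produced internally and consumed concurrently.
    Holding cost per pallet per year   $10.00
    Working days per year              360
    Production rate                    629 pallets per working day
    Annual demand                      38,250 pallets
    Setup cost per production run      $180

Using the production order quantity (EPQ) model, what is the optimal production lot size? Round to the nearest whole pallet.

Daily demand d = 38,250/360 = 106.250; p = 629; 1 − d/p = 0.83108
EPQ = √(2DS / (H(1 − d/p)))
    = √(2 × 38,250 × 180 / (10 × 0.83108)) ≈ 1,287.20

1,287 pallets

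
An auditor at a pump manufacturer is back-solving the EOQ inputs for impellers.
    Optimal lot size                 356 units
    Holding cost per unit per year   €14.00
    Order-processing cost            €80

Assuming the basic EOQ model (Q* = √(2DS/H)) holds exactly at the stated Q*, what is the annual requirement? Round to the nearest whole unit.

11,089 units per year

From Q* = √(2DS/H) ⇒ Q*² = 2DS/H.
D = Q²H / (2S) = 356² × 14 / (2 × 80) = 11,089.40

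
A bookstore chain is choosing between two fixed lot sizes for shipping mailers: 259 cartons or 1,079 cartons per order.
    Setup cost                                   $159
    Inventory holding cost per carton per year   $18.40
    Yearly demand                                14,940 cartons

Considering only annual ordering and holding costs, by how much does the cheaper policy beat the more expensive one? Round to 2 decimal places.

Annual cost at Q: ordering D·S/Q plus holding Q·H/2.
TC(259) = (14,940/259)×159 + (259/2)×18.4 = $11,554.46
TC(1,079) = (14,940/1,079)×159 + (1,079/2)×18.4 = $12,128.34
Lots of 259 are cheaper by $573.88.

$573.88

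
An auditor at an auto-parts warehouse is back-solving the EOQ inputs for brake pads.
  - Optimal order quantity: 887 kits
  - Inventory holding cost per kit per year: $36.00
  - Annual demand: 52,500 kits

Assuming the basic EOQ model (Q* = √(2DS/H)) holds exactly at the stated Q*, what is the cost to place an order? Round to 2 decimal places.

$269.75

EOQ relation: Q² = 2DS/H, so rearrange for the unknown.
S = Q²H / (2D) = 887² × 36 / (2 × 52,500) = 269.7494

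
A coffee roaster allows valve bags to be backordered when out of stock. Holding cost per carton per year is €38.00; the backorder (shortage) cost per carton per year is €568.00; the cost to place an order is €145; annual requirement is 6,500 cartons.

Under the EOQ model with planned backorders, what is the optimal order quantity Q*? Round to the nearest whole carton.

Basic EOQ = √(2·6,500·145/38) = 222.722
Backorder adjustment √((H+b)/b) = √((38+568)/568) = 1.0329
Q* = 222.722 × 1.0329 ≈ 230.05

230 cartons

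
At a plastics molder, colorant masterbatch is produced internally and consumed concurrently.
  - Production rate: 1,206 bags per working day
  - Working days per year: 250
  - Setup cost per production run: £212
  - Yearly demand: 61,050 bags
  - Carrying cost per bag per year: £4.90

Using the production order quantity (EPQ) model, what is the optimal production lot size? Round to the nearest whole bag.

d = 61,050/250 = 244.2000 bags/day;  effective holding cost H(1 − d/p) = 4.9·(1 − 244.2000/1206) = 3.90781
Q* = √(2DS / H_eff) = √(2·61,050·212 / 3.90781) ≈ 2,573.71

2,574 bags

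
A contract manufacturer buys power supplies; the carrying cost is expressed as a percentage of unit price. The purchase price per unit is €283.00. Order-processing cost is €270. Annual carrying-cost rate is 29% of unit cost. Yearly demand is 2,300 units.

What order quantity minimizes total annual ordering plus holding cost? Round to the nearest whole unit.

123 units

Carrying cost H = €283 × 29% = €82.0700/unit/yr
Optimal lot size Q* = (2 × 2,300 × €270 / €82.07)^½ ≈ 123.02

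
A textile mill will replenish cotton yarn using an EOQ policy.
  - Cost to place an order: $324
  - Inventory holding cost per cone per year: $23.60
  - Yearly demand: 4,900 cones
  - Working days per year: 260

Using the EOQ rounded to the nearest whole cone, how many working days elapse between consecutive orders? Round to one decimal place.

Q* = √(2·D·S / H) = √(2·4,900·324 / 23.6) = √134,542.4 ≈ 366.80 → Q = 367 cones
T = Q/D × 260 days = 367/4,900 × 260 = 19.473 days

19.5 days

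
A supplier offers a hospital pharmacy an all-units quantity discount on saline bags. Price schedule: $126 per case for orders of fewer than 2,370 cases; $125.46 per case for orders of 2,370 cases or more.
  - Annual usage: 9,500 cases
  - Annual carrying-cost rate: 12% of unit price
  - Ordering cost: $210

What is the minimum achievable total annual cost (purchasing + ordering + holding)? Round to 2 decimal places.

$1,204,767.16

H₁ = 12%×$126 = $15.1200;  H₂ = 12%×$125.46 = $15.0552
EOQ₁ = √(2×9,500×210/15.1200) = 513.70  (< 2,370, feasible at tier 1)
EOQ₂ = √(2×9,500×210/15.0552) = 514.81  (< 2,370 → use Q = 2,370 at tier-2 price)
TC(tier 1 (EOQ₁), Q≈513.7) = $1,204,767.16
TC(tier 2, Q≈2,370.0) = $1,210,552.18
Minimum at tier 1 (EOQ₁): $1,204,767.16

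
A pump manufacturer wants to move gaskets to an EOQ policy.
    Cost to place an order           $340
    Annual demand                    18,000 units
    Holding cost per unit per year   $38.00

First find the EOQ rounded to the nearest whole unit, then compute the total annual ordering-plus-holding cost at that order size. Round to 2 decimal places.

EOQ = √(2DS/H) = √(2 × 18,000 × 340 / 38)
    = √(322,105.26) ≈ 567.54 → Q = 568 units
Annual ordering cost = (D/Q)·S = (18,000/568) × 340 = $10,774.65
Annual holding cost  = (Q/2)·H = (568/2) × 38 = $10,792.00
Total = $10,774.65 + $10,792.00 = $21,566.65

$21,566.65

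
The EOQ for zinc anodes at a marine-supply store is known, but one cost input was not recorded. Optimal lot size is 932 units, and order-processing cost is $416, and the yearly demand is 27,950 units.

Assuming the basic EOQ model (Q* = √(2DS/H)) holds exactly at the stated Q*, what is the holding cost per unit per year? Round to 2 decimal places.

$26.77

EOQ relation: Q² = 2DS/H, so rearrange for the unknown.
H = 2DS / Q² = 2 × 27,950 × 416 / 932² = 26.7715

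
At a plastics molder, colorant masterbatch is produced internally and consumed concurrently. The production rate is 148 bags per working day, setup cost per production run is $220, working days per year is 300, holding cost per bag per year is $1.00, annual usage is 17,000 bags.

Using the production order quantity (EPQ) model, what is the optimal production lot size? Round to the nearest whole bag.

Daily demand d = 17,000/300 = 56.667; p = 148; 1 − d/p = 0.61712
EPQ = √(2DS / (H(1 − d/p)))
    = √(2 × 17,000 × 220 / (1 × 0.61712)) ≈ 3,481.50

3,482 bags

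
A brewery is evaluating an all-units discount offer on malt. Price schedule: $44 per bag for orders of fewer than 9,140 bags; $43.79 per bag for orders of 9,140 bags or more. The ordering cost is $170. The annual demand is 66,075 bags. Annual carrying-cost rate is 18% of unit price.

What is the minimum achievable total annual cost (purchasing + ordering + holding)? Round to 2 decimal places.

H₁ = 18%×$44 = $7.9200;  H₂ = 18%×$43.79 = $7.8822
EOQ₁ = √(2×66,075×170/7.9200) = 1,684.21  (< 9,140, feasible at tier 1)
EOQ₂ = √(2×66,075×170/7.8822) = 1,688.24  (< 9,140 → use Q = 9,140 at tier-2 price)
TC(tier 1 (EOQ₁), Q≈1,684.2) = $2,920,638.92
TC(tier 2, Q≈9,140.0) = $2,930,674.87
Minimum at tier 1 (EOQ₁): $2,920,638.92

$2,920,638.92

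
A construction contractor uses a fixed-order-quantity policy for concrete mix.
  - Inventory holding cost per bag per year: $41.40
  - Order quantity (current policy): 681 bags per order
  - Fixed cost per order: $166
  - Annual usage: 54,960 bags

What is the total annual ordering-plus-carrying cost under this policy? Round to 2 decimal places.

$27,493.70

Orders/yr = 54,960/681 = 80.705; ordering cost = 80.705 × $166 = $13,397.00
Average inventory = 681/2 = 340.5; holding cost = 340.5 × $41.4 = $14,096.70
Total = $13,397.00 + $14,096.70 = $27,493.70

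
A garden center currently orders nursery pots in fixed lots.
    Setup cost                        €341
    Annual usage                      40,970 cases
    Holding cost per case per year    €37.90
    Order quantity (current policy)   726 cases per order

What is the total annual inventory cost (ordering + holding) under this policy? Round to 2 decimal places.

Ordering: D/Q × S = 40,970/726 × €341 = €19,243.48
Holding:  Q/2 × H = 726/2 × €37.9 = €13,757.70
Total = €19,243.48 + €13,757.70 = €33,001.18

€33,001.18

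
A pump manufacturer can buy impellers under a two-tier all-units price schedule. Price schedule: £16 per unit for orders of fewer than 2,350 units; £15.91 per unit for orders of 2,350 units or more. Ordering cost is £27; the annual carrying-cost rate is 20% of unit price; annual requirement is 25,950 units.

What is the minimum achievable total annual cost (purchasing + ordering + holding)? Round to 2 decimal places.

H₁ = 20%×£16 = £3.2000;  H₂ = 20%×£15.91 = £3.1820
EOQ₁ = √(2×25,950×27/3.2000) = 661.74  (< 2,350, feasible at tier 1)
EOQ₂ = √(2×25,950×27/3.1820) = 663.61  (< 2,350 → use Q = 2,350 at tier-2 price)
TC(tier 1 (EOQ₁), Q≈661.7) = £417,317.58
TC(tier 2, Q≈2,350.0) = £416,901.50
Minimum at tier 2: £416,901.50

£416,901.50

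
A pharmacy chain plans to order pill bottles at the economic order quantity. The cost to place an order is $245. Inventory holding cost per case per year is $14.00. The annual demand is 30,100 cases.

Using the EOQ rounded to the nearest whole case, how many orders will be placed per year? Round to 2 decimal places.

29.34 orders per year

EOQ = √(2DS/H) = √(2 × 30,100 × 245 / 14)
    = √(1,053,500.00) ≈ 1,026.40 → Q = 1,026
Orders per year = D/Q = 30,100 / 1,026 = 29.337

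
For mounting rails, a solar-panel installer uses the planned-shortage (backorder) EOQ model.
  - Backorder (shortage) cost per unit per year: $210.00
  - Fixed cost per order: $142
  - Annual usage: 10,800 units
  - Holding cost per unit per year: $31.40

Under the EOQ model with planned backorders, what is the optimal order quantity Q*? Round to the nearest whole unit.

335 units

Q* = √(2DS/H) · √((H + b)/b)
   = √(2 × 10,800 × 142 / 31.4) · √((31.4 + 210) / 210)
   = 312.540 × 1.0722 ≈ 335.09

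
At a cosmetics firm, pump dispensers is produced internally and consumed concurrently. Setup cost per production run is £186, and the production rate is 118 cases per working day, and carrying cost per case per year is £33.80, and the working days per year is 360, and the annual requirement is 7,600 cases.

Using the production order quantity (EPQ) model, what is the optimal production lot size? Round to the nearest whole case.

319 cases

Daily demand d = 7,600/360 = 21.111; p = 118; 1 − d/p = 0.82109
EPQ = √(2DS / (H(1 − d/p)))
    = √(2 × 7,600 × 186 / (33.8 × 0.82109)) ≈ 319.17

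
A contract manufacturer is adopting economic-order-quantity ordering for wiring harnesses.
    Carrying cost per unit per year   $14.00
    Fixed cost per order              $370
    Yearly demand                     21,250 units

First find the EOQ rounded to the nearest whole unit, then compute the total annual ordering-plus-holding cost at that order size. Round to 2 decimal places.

$14,837.45

2DS/H = 2·21,250·370/14 = 1,123,214.29
EOQ = √1,123,214.29 ≈ 1,059.82 → Q = 1,060 units
Ordering: D/Q × S = 21,250/1,060 × $370 = $7,417.45
Holding:  Q/2 × H = 1,060/2 × $14 = $7,420.00
Total = $7,417.45 + $7,420.00 = $14,837.45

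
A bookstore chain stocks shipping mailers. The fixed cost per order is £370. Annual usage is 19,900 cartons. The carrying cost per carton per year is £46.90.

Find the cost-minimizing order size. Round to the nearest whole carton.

Q* = √(2·D·S / H) = √(2·19,900·370 / 46.9) = √313,987.2 ≈ 560.35

560 cartons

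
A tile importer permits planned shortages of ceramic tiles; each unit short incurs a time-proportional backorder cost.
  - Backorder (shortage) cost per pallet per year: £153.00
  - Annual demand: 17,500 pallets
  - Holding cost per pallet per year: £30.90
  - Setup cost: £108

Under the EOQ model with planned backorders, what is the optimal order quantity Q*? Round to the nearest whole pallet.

Q* = √(2DS/H) · √((H + b)/b)
   = √(2 × 17,500 × 108 / 30.9) · √((30.9 + 153) / 153)
   = 349.757 × 1.0963 ≈ 383.45

383 pallets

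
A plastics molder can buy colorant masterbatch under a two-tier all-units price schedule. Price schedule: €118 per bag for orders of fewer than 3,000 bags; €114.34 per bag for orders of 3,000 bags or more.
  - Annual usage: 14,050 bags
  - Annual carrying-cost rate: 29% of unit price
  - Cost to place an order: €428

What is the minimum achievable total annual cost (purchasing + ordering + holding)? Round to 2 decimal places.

€1,658,219.37

H₁ = 29%×€118 = €34.2200;  H₂ = 29%×€114.34 = €33.1586
EOQ₁ = √(2×14,050×428/34.2200) = 592.84  (< 3,000, feasible at tier 1)
EOQ₂ = √(2×14,050×428/33.1586) = 602.25  (< 3,000 → use Q = 3,000 at tier-2 price)
TC(tier 1 (EOQ₁), Q≈592.8) = €1,678,186.87
TC(tier 2, Q≈3,000.0) = €1,658,219.37
Minimum at tier 2: €1,658,219.37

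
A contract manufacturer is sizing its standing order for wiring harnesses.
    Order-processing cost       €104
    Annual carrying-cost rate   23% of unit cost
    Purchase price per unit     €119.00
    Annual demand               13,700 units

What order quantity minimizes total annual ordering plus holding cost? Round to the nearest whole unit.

Carrying cost H = €119 × 23% = €27.3700/unit/yr
EOQ = √(2DS/H) = √(2 × 13,700 × 104 / 27.37)
    = √(104,113.99) ≈ 322.67

323 units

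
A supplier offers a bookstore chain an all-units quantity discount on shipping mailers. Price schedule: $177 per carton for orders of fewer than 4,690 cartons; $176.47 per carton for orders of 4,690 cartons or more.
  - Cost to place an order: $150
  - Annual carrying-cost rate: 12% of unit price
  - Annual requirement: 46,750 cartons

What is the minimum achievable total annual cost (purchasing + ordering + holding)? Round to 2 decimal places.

H₁ = 12%×$177 = $21.2400;  H₂ = 12%×$176.47 = $21.1764
EOQ₁ = √(2×46,750×150/21.2400) = 812.60  (< 4,690, feasible at tier 1)
EOQ₂ = √(2×46,750×150/21.1764) = 813.81  (< 4,690 → use Q = 4,690 at tier-2 price)
TC(tier 1 (EOQ₁), Q≈812.6) = $8,292,009.52
TC(tier 2, Q≈4,690.0) = $8,301,126.36
Minimum at tier 1 (EOQ₁): $8,292,009.52

$8,292,009.52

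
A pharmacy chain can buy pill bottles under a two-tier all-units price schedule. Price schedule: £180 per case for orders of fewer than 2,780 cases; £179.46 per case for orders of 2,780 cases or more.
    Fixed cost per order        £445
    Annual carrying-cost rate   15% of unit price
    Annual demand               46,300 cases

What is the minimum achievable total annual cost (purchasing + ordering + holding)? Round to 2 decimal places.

H₁ = 15%×£180 = £27.0000;  H₂ = 15%×£179.46 = £26.9190
EOQ₁ = √(2×46,300×445/27.0000) = 1,235.39  (< 2,780, feasible at tier 1)
EOQ₂ = √(2×46,300×445/26.9190) = 1,237.25  (< 2,780 → use Q = 2,780 at tier-2 price)
TC(tier 1 (EOQ₁), Q≈1,235.4) = £8,367,355.49
TC(tier 2, Q≈2,780.0) = £8,353,826.74
Minimum at tier 2: £8,353,826.74

£8,353,826.74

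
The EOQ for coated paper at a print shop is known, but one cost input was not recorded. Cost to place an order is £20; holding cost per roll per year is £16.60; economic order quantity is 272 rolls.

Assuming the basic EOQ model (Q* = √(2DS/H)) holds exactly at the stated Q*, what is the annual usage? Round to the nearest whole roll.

EOQ relation: Q² = 2DS/H, so rearrange for the unknown.
D = Q²H / (2S) = 272² × 16.6 / (2 × 20) = 30,703.36

30,703 rolls per year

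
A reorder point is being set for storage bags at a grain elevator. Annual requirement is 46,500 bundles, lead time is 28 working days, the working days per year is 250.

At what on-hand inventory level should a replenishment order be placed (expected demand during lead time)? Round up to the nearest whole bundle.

5,208 bundles

Daily demand d = 46,500 / 250 = 186.000 bundles/day
Demand during lead time = 186.000 × 28 = 5,208.00
Reorder point = 5,208.00 → round up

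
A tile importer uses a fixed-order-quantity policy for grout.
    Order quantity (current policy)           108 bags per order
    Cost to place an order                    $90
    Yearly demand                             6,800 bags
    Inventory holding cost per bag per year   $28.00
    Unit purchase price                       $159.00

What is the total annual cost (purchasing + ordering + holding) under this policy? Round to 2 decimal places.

Orders/yr = 6,800/108 = 62.963; ordering cost = 62.963 × $90 = $5,666.67
Average inventory = 108/2 = 54; holding cost = 54 × $28 = $1,512.00
Purchase cost = D·C = 6,800 × 159 = $1,081,200.00
Total = $5,666.67 + $1,512.00 + $1,081,200.00 = $1,088,378.67

$1,088,378.67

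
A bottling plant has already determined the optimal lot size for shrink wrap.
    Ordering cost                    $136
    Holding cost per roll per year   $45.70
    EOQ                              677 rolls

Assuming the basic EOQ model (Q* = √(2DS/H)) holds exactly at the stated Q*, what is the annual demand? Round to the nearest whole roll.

77,006 rolls per year

Since Q* = (2DS/H)^½, squaring gives Q*²·H = 2DS.
D = Q²H / (2S) = 677² × 45.7 / (2 × 136) = 77,006.01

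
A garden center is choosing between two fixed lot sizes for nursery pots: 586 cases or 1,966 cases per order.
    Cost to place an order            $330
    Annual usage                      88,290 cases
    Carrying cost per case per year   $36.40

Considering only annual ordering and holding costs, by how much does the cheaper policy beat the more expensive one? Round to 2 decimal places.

$9,783.84

TC(Q) = (D/Q)S + (Q/2)H
TC(586) = (88,290/586)×330 + (586/2)×36.4 = $60,384.82
TC(1,966) = (88,290/1,966)×330 + (1,966/2)×36.4 = $50,600.99
Cheaper: Q = 1,966.  Difference = $9,783.84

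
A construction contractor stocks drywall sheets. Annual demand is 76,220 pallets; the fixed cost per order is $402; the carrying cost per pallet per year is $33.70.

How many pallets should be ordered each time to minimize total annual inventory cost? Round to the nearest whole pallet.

1,348 pallets

Optimal lot size Q* = (2 × 76,220 × $402 / $33.7)^½ ≈ 1,348.49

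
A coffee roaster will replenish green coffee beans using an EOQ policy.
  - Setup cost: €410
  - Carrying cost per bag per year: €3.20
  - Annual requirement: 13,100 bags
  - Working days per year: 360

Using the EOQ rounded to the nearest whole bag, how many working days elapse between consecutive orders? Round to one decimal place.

2DS/H = 2·13,100·410/3.2 = 3,356,875.00
EOQ = √3,356,875.00 ≈ 1,832.18 → Q = 1,832 bags
Days between orders = 360 / (D/Q) = 360 / 7.151 ≈ 50.345

50.3 days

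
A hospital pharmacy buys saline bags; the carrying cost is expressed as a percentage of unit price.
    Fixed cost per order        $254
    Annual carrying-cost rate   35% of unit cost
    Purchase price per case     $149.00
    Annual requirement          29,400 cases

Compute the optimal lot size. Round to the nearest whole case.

Carrying cost H = $149 × 35% = $52.1500/case/yr
Q* = √(2·D·S / H) = √(2·29,400·254 / 52.15) = √286,389.3 ≈ 535.15

535 cases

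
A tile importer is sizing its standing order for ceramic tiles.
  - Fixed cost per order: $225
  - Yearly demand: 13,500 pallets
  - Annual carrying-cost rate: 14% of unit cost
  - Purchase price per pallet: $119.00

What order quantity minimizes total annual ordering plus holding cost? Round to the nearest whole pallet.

Carrying cost H = $119 × 14% = $16.6600/pallet/yr
Q* = √(2·D·S / H) = √(2·13,500·225 / 16.66) = √364,645.9 ≈ 603.86

604 pallets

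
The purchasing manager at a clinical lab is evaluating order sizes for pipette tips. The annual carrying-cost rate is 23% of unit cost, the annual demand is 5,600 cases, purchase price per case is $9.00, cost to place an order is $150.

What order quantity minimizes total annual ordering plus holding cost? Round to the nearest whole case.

Holding cost per case per year: H = 23% × $9 = $2.0700
2DS/H = 2·5,600·150/2.07 = 811,594.20
EOQ = √811,594.20 ≈ 900.89

901 cases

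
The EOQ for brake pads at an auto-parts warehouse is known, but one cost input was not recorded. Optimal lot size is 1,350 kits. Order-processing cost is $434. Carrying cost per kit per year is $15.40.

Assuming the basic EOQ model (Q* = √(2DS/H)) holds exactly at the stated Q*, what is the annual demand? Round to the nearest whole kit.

From Q* = √(2DS/H) ⇒ Q*² = 2DS/H.
D = Q²H / (2S) = 1,350² × 15.4 / (2 × 434) = 32,334.68

32,335 kits per year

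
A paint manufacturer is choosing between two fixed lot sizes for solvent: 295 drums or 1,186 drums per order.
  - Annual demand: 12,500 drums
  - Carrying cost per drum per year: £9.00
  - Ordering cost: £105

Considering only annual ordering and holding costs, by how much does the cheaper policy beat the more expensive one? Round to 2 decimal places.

£667.01

Annual cost at Q: ordering D·S/Q plus holding Q·H/2.
TC(295) = (12,500/295)×105 + (295/2)×9 = £5,776.65
TC(1,186) = (12,500/1,186)×105 + (1,186/2)×9 = £6,443.66
Lots of 295 are cheaper by £667.01.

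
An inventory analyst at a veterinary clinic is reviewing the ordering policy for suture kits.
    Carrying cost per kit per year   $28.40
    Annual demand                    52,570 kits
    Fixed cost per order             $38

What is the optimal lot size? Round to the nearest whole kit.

375 kits

Optimal lot size Q* = (2 × 52,570 × $38 / $28.4)^½ ≈ 375.07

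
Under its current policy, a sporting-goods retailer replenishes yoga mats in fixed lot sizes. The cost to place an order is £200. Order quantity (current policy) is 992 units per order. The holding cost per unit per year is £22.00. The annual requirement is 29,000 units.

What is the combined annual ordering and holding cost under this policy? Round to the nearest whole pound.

£16,759

Ordering: D/Q × S = 29,000/992 × £200 = £5,846.77
Holding:  Q/2 × H = 992/2 × £22 = £10,912.00
Total = £5,846.77 + £10,912.00 = £16,758.77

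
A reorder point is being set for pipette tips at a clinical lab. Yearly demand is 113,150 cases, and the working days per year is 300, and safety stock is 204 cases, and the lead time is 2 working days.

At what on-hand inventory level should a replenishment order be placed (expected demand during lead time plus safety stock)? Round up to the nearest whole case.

Daily demand d = 113,150 / 300 = 377.167 cases/day
Demand during lead time = 377.167 × 2 = 754.33
Reorder point = 754.33 + 204 = 958.33 → round up

959 cases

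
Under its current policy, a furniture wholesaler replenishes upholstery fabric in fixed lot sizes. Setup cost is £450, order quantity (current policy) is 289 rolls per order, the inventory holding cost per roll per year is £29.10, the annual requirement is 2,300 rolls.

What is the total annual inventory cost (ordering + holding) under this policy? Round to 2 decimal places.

Annual ordering cost = (D/Q)·S = (2,300/289) × 450 = £3,581.31
Annual holding cost  = (Q/2)·H = (289/2) × 29.1 = £4,204.95
Total = £3,581.31 + £4,204.95 = £7,786.26

£7,786.26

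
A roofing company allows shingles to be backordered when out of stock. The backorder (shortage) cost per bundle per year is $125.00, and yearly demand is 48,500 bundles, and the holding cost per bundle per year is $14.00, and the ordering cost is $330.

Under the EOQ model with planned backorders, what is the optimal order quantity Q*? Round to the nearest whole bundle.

Basic EOQ = √(2·48,500·330/14) = 1,512.094
Backorder adjustment √((H+b)/b) = √((14+125)/125) = 1.0545
Q* = 1,512.094 × 1.0545 ≈ 1,594.52

1,595 bundles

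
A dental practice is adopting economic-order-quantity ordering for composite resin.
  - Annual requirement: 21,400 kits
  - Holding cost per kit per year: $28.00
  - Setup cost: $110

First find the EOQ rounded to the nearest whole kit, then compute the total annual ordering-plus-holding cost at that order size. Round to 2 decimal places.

$11,481.46

EOQ = √(2DS/H) = √(2 × 21,400 × 110 / 28)
    = √(168,142.86) ≈ 410.05 → Q = 410 kits
Orders/yr = 21,400/410 = 52.195; ordering cost = 52.195 × $110 = $5,741.46
Average inventory = 410/2 = 205; holding cost = 205 × $28 = $5,740.00
Total = $5,741.46 + $5,740.00 = $11,481.46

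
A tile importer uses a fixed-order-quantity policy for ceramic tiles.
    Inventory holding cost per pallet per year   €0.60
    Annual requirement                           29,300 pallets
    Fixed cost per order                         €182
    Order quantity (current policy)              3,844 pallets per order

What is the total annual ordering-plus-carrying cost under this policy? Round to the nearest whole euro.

€2,540

Annual ordering cost = (D/Q)·S = (29,300/3,844) × 182 = €1,387.25
Annual holding cost  = (Q/2)·H = (3,844/2) × 0.6 = €1,153.20
Total = €1,387.25 + €1,153.20 = €2,540.45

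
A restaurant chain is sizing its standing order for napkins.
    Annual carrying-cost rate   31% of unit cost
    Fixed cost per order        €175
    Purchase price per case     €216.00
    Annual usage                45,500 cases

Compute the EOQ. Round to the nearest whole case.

488 cases

Holding cost per case per year: H = 31% × €216 = €66.9600
2DS/H = 2·45,500·175/66.96 = 237,828.55
EOQ = √237,828.55 ≈ 487.68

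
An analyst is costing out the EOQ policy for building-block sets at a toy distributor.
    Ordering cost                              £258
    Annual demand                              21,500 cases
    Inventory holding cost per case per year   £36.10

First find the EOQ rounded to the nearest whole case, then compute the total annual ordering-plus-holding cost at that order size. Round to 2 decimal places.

Optimal lot size Q* = (2 × 21,500 × £258 / £36.1)^½ ≈ 554.36 → Q = 554 cases
Annual ordering cost = (D/Q)·S = (21,500/554) × 258 = £10,012.64
Annual holding cost  = (Q/2)·H = (554/2) × 36.1 = £9,999.70
Total = £10,012.64 + £9,999.70 = £20,012.34

£20,012.34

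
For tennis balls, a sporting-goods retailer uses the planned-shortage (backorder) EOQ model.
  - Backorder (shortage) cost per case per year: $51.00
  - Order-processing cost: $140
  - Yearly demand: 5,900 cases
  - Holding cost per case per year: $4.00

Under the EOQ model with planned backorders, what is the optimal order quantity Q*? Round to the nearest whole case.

Basic EOQ = √(2·5,900·140/4) = 642.651
Backorder adjustment √((H+b)/b) = √((4+51)/51) = 1.0385
Q* = 642.651 × 1.0385 ≈ 667.38

667 cases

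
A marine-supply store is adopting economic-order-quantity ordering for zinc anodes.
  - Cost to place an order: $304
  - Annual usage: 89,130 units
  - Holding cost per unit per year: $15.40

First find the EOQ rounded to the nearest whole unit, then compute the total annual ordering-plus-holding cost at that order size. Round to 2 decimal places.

$28,888.44

2DS/H = 2·89,130·304/15.4 = 3,518,898.70
EOQ = √3,518,898.70 ≈ 1,875.87 → Q = 1,876 units
Ordering: D/Q × S = 89,130/1,876 × $304 = $14,443.24
Holding:  Q/2 × H = 1,876/2 × $15.4 = $14,445.20
Total = $14,443.24 + $14,445.20 = $28,888.44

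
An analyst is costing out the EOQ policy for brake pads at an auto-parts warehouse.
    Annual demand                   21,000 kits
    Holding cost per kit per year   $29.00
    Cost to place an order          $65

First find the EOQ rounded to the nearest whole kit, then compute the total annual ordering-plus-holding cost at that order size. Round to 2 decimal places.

$8,897.75

Q* = √(2·D·S / H) = √(2·21,000·65 / 29) = √94,137.9 ≈ 306.82 → Q = 307 kits
Ordering: D/Q × S = 21,000/307 × $65 = $4,446.25
Holding:  Q/2 × H = 307/2 × $29 = $4,451.50
Total = $4,446.25 + $4,451.50 = $8,897.75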